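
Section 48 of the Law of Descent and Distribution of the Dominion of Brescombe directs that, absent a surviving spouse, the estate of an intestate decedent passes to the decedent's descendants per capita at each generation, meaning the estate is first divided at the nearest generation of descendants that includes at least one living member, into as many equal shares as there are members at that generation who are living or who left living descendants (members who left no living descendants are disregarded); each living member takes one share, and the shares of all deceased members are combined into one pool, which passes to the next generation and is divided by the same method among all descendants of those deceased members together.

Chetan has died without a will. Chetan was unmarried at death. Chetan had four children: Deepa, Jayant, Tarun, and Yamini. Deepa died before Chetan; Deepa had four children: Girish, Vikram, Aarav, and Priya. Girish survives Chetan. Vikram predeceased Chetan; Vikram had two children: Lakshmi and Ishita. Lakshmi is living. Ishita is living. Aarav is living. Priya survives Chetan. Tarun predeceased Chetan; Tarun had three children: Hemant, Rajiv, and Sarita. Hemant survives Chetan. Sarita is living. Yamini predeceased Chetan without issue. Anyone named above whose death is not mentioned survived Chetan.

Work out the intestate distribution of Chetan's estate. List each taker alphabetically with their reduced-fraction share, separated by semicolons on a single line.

Aarav 2/21; Girish 2/21; Hemant 2/21; Ishita 1/21; Jayant 1/3; Lakshmi 1/21; Priya 2/21; Rajiv 2/21; Sarita 2/21

There is no surviving spouse, so the entire estate passes to Chetan's descendants per capita at each generation.
At generation 1 (Deepa, Jayant, Tarun) there are 3 shares of (1)/3 = 1/3 each.
Living: Jayant — each takes 1/3.
Deceased: Deepa and Tarun. Their combined 2/3 is pooled and carried to generation 2.
At generation 2 (Girish, Vikram, Aarav, Priya, Hemant, Rajiv, Sarita) there are 7 shares of (2/3)/7 = 2/21 each.
Living: Girish, Aarav, Priya, Hemant, Rajiv, and Sarita — each takes 2/21.
Deceased: Vikram. That 2/21 share is carried to generation 3.
At generation 3 (Lakshmi, Ishita) there are 2 shares of (2/21)/2 = 1/21 each.
Living: Lakshmi and Ishita — each takes 1/21.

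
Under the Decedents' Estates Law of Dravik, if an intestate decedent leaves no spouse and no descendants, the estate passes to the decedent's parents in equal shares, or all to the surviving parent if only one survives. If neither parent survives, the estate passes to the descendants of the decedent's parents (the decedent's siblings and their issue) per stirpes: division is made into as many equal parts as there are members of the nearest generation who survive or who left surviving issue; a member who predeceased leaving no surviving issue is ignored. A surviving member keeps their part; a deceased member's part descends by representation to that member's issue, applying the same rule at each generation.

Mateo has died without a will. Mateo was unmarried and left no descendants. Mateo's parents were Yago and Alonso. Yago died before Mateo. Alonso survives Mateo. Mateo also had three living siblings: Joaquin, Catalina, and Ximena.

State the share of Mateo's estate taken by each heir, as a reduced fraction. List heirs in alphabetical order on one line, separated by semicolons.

Alonso 1

Only one parent, Alonso, survives, so Alonso takes the entire estate. The siblings take nothing because a surviving parent has priority.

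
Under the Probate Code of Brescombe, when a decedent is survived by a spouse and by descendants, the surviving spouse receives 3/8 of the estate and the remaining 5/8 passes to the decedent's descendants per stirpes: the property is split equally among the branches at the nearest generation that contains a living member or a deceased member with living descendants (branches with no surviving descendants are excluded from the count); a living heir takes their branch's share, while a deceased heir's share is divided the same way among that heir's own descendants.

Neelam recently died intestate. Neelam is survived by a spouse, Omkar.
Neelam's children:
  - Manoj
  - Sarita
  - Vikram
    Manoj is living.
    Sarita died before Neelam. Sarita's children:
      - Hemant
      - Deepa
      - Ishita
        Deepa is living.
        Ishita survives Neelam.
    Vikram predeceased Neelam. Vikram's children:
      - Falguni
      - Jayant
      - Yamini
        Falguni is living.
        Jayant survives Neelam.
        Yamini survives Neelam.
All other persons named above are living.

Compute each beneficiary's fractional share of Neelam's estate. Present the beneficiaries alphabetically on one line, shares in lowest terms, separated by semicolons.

Omkar, as surviving spouse, takes 3/8.
The remaining 5/8 passes to Neelam's descendants per stirpes.
The 5/8 is divided into 3 equal shares of 5/24 among Manoj, Sarita, Vikram.
Manoj is living and takes 5/24.
Sarita predeceased; the 5/24 allotted to Sarita's branch passes to Sarita's issue by representation.
The 5/24 is divided into 3 equal shares of 5/72 among Hemant, Deepa, Ishita.
Hemant is living and takes 5/72.
Deepa is living and takes 5/72.
Ishita is living and takes 5/72.
Vikram predeceased; the 5/24 allotted to Vikram's branch passes to Vikram's issue by representation.
The 5/24 is divided into 3 equal shares of 5/72 among Falguni, Jayant, Yamini.
Falguni is living and takes 5/72.
Jayant is living and takes 5/72.
Yamini is living and takes 5/72.

Deepa 5/72; Falguni 5/72; Hemant 5/72; Ishita 5/72; Jayant 5/72; Manoj 5/24; Omkar 3/8; Yamini 5/72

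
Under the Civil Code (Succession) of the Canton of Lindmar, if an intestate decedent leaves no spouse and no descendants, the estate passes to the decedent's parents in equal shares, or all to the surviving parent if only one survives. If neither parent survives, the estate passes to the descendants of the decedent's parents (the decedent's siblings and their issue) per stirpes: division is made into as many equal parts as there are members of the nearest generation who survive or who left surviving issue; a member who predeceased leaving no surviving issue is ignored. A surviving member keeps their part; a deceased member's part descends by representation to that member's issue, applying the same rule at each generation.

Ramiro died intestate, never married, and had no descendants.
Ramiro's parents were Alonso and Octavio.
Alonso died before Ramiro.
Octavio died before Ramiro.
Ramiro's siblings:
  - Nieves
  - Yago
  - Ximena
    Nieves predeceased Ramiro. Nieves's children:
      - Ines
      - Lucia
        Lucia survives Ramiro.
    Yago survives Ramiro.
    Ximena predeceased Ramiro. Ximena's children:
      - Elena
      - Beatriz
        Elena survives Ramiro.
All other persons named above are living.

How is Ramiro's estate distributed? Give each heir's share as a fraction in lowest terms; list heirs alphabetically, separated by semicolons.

Beatriz 1/6; Elena 1/6; Ines 1/6; Lucia 1/6; Yago 1/3

Neither parent survives and there are no descendants, so the estate passes to Ramiro's siblings and their issue per stirpes.
The estate is divided into 3 equal shares of 1/3 among Nieves, Yago, Ximena.
Nieves predeceased; the 1/3 allotted to Nieves's branch passes to Nieves's issue by representation.
The 1/3 is divided into 2 equal shares of 1/6 among Ines, Lucia.
Ines is living and takes 1/6.
Lucia is living and takes 1/6.
Yago is living and takes 1/3.
Ximena predeceased; the 1/3 allotted to Ximena's branch passes to Ximena's issue by representation.
The 1/3 is divided into 2 equal shares of 1/6 among Elena, Beatriz.
Elena is living and takes 1/6.
Beatriz is living and takes 1/6.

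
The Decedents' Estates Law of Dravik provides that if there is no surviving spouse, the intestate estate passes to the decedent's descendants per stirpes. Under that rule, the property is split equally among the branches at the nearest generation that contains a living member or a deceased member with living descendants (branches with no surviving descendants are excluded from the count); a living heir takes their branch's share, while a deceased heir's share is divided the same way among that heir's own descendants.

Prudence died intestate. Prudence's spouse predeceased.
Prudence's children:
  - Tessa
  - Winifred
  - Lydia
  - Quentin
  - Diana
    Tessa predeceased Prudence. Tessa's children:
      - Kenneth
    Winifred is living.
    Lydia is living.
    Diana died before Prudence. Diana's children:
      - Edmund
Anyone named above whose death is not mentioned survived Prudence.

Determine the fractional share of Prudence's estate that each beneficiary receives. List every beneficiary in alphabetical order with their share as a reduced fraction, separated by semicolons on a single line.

Edmund 1/5; Kenneth 1/5; Lydia 1/5; Quentin 1/5; Winifred 1/5

There is no surviving spouse, so the entire estate passes to Prudence's descendants per stirpes.
The estate is divided into 5 equal shares of 1/5 among Tessa, Winifred, Lydia, Quentin, Diana.
Tessa predeceased; the 1/5 allotted to Tessa's branch passes to Tessa's issue by representation.
Kenneth is the sole taker at this level and receives the full 1/5.
Winifred is living and takes 1/5.
Lydia is living and takes 1/5.
Quentin is living and takes 1/5.
Diana predeceased; the 1/5 allotted to Diana's branch passes to Diana's issue by representation.
Edmund is the sole taker at this level and receives the full 1/5.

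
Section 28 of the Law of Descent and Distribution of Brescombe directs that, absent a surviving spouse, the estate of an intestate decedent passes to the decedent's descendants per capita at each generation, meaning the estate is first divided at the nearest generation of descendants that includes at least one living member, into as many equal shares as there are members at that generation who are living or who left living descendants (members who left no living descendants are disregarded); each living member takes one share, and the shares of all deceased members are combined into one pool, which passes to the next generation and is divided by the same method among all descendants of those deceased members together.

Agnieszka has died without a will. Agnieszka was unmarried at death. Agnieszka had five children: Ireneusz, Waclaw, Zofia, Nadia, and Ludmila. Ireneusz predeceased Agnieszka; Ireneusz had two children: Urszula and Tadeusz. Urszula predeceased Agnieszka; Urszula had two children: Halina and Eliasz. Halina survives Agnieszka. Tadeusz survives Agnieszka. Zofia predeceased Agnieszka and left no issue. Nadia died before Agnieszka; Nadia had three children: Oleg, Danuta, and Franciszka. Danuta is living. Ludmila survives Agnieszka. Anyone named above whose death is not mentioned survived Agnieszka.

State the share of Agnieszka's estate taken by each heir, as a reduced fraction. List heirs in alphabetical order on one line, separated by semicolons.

There is no surviving spouse, so the entire estate passes to Agnieszka's descendants per capita at each generation.
At generation 1 (Ireneusz, Waclaw, Nadia, Ludmila) there are 4 shares of (1)/4 = 1/4 each.
Living: Waclaw and Ludmila — each takes 1/4.
Deceased: Ireneusz and Nadia. Their combined 1/2 is pooled and carried to generation 2.
At generation 2 (Urszula, Tadeusz, Oleg, Danuta, Franciszka) there are 5 shares of (1/2)/5 = 1/10 each.
Living: Tadeusz, Oleg, Danuta, and Franciszka — each takes 1/10.
Deceased: Urszula. That 1/10 share is carried to generation 3.
At generation 3 (Halina, Eliasz) there are 2 shares of (1/10)/2 = 1/20 each.
Living: Halina and Eliasz — each takes 1/20.

Danuta 1/10; Eliasz 1/20; Franciszka 1/10; Halina 1/20; Ludmila 1/4; Oleg 1/10; Tadeusz 1/10; Waclaw 1/4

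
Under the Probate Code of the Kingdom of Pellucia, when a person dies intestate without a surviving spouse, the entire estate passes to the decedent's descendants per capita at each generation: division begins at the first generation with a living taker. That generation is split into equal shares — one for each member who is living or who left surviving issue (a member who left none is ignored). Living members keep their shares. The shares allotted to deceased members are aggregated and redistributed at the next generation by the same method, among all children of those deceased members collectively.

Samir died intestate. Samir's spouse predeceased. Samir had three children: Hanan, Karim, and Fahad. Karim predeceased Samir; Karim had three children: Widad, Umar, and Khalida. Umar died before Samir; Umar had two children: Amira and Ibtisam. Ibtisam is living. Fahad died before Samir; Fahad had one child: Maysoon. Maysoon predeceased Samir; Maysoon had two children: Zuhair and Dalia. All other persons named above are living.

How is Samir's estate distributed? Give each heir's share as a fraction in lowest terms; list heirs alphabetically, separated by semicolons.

There is no surviving spouse, so the entire estate passes to Samir's descendants per capita at each generation.
At generation 1 (Hanan, Karim, Fahad) there are 3 shares of (1)/3 = 1/3 each.
Living: Hanan — each takes 1/3.
Deceased: Karim and Fahad. Their combined 2/3 is pooled and carried to generation 2.
At generation 2 (Widad, Umar, Khalida, Maysoon) there are 4 shares of (2/3)/4 = 1/6 each.
Living: Widad and Khalida — each takes 1/6.
Deceased: Umar and Maysoon. Their combined 1/3 is pooled and carried to generation 3.
At generation 3 (Amira, Ibtisam, Zuhair, Dalia) there are 4 shares of (1/3)/4 = 1/12 each.
Living: Amira, Ibtisam, Zuhair, and Dalia — each takes 1/12.

Amira 1/12; Dalia 1/12; Hanan 1/3; Ibtisam 1/12; Khalida 1/6; Widad 1/6; Zuhair 1/12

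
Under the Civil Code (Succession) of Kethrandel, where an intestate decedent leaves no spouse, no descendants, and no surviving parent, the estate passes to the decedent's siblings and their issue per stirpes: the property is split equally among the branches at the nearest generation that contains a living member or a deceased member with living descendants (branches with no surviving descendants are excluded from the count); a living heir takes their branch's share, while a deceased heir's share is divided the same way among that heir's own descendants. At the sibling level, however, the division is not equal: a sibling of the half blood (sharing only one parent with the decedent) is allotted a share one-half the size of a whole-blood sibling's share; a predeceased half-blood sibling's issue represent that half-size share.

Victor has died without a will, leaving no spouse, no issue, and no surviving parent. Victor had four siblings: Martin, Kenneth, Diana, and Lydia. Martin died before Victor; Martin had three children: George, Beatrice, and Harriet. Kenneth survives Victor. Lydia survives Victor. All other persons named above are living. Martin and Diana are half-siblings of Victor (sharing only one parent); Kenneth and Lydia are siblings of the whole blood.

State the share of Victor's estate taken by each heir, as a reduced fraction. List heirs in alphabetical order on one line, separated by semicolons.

Beatrice 1/18; Diana 1/6; George 1/18; Harriet 1/18; Kenneth 1/3; Lydia 1/3

No spouse, descendants, or parent survives, so the estate passes to Victor's siblings per stirpes.
Half-blood siblings count for one-half the weight of whole-blood siblings at the initial division.
Dividing 1 in proportion to weights (total weight 3): Martin (weight 1/2) → 1/6; Kenneth (weight 1) → 1/3; Diana (weight 1/2) → 1/6; Lydia (weight 1) → 1/3.
Martin predeceased; the 1/6 allotted to Martin's branch passes to Martin's issue by representation.
The 1/6 is divided into 3 equal shares of 1/18 among George, Beatrice, Harriet.
George is living and takes 1/18.
Beatrice is living and takes 1/18.
Harriet is living and takes 1/18.
Kenneth is living and takes 1/3.
Diana is living and takes 1/6.
Lydia is living and takes 1/3.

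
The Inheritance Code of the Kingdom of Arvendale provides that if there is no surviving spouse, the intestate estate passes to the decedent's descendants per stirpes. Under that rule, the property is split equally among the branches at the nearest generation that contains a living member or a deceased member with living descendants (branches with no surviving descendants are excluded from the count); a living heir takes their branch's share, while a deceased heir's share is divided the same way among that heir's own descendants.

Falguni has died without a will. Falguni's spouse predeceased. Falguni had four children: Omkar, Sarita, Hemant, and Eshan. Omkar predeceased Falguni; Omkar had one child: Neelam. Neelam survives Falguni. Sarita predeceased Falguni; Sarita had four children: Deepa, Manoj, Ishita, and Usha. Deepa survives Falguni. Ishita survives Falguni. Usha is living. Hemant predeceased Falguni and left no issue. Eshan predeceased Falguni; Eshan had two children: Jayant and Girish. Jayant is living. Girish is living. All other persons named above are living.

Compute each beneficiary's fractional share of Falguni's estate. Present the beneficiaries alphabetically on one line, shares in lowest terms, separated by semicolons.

There is no surviving spouse, so the entire estate passes to Falguni's descendants per stirpes.
Hemant left no surviving issue, so that branch lapses and is disregarded.
The estate is divided into 3 equal shares of 1/3 among Omkar, Sarita, Eshan.
Omkar predeceased; the 1/3 allotted to Omkar's branch passes to Omkar's issue by representation.
Neelam is the sole taker at this level and receives the full 1/3.
Sarita predeceased; the 1/3 allotted to Sarita's branch passes to Sarita's issue by representation.
The 1/3 is divided into 4 equal shares of 1/12 among Deepa, Manoj, Ishita, Usha.
Deepa is living and takes 1/12.
Manoj is living and takes 1/12.
Ishita is living and takes 1/12.
Usha is living and takes 1/12.
Eshan predeceased; the 1/3 allotted to Eshan's branch passes to Eshan's issue by representation.
The 1/3 is divided into 2 equal shares of 1/6 among Jayant, Girish.
Jayant is living and takes 1/6.
Girish is living and takes 1/6.

Deepa 1/12; Girish 1/6; Ishita 1/12; Jayant 1/6; Manoj 1/12; Neelam 1/3; Usha 1/12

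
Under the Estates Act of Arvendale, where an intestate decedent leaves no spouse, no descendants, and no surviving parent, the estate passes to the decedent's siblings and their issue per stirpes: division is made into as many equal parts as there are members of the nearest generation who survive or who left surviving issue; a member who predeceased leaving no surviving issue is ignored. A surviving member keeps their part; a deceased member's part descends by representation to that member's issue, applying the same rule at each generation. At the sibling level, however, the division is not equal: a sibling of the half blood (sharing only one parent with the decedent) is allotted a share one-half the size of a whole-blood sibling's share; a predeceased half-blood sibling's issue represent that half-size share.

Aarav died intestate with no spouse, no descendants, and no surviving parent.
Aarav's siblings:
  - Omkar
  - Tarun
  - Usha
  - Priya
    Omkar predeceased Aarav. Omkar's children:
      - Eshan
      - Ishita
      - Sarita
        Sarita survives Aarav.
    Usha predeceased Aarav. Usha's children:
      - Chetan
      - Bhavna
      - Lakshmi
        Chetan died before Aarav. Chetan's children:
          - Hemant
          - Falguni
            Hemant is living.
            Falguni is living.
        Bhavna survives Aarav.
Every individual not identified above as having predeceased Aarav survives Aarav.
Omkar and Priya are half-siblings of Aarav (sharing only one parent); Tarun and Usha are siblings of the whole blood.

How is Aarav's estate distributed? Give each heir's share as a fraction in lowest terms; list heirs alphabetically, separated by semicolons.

Bhavna 1/9; Eshan 1/18; Falguni 1/18; Hemant 1/18; Ishita 1/18; Lakshmi 1/9; Priya 1/6; Sarita 1/18; Tarun 1/3

No spouse, descendants, or parent survives, so the estate passes to Aarav's siblings per stirpes.
Half-blood siblings count for one-half the weight of whole-blood siblings at the initial division.
Dividing 1 in proportion to weights (total weight 3): Omkar (weight 1/2) → 1/6; Tarun (weight 1) → 1/3; Usha (weight 1) → 1/3; Priya (weight 1/2) → 1/6.
Omkar predeceased; the 1/6 allotted to Omkar's branch passes to Omkar's issue by representation.
The 1/6 is divided into 3 equal shares of 1/18 among Eshan, Ishita, Sarita.
Eshan is living and takes 1/18.
Ishita is living and takes 1/18.
Sarita is living and takes 1/18.
Tarun is living and takes 1/3.
Usha predeceased; the 1/3 allotted to Usha's branch passes to Usha's issue by representation.
The 1/3 is divided into 3 equal shares of 1/9 among Chetan, Bhavna, Lakshmi.
Chetan predeceased; the 1/9 allotted to Chetan's branch passes to Chetan's issue by representation.
The 1/9 is divided into 2 equal shares of 1/18 among Hemant, Falguni.
Hemant is living and takes 1/18.
Falguni is living and takes 1/18.
Bhavna is living and takes 1/9.
Lakshmi is living and takes 1/9.
Priya is living and takes 1/6.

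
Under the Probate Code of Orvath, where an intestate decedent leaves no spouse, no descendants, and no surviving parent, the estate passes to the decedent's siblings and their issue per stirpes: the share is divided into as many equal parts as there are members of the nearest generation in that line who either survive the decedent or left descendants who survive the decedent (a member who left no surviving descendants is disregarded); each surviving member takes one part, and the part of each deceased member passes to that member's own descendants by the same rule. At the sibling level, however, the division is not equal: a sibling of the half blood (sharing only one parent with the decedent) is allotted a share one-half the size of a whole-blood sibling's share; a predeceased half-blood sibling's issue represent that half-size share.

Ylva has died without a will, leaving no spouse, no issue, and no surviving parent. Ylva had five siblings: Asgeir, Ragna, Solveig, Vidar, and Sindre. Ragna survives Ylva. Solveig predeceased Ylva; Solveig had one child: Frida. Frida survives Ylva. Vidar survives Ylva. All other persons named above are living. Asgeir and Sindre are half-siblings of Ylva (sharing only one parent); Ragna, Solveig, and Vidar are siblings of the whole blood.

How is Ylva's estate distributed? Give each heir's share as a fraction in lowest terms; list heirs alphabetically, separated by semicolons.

No spouse, descendants, or parent survives, so the estate passes to Ylva's siblings per stirpes.
Half-blood siblings count for one-half the weight of whole-blood siblings at the initial division.
Dividing 1 in proportion to weights (total weight 4): Asgeir (weight 1/2) → 1/8; Ragna (weight 1) → 1/4; Solveig (weight 1) → 1/4; Vidar (weight 1) → 1/4; Sindre (weight 1/2) → 1/8.
Asgeir is living and takes 1/8.
Ragna is living and takes 1/4.
Solveig predeceased; the 1/4 allotted to Solveig's branch passes to Solveig's issue by representation.
Frida is the sole taker at this level and receives the full 1/4.
Vidar is living and takes 1/4.
Sindre is living and takes 1/8.

Asgeir 1/8; Frida 1/4; Ragna 1/4; Sindre 1/8; Vidar 1/4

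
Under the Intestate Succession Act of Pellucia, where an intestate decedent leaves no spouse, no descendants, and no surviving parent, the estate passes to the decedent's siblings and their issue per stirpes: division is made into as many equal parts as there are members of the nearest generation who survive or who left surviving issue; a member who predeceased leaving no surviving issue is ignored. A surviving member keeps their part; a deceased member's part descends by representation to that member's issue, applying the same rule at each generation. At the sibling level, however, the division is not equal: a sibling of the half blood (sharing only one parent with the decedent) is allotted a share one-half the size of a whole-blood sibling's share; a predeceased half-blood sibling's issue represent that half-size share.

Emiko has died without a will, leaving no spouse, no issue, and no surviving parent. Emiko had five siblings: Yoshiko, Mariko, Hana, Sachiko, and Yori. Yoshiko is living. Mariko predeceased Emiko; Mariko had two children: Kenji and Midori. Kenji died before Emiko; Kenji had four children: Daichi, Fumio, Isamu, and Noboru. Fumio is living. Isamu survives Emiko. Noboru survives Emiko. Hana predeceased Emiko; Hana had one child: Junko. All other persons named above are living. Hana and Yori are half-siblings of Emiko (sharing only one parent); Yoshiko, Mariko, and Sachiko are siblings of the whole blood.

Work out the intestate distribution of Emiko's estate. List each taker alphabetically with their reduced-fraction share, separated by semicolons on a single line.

No spouse, descendants, or parent survives, so the estate passes to Emiko's siblings per stirpes.
Half-blood siblings count for one-half the weight of whole-blood siblings at the initial division.
Dividing 1 in proportion to weights (total weight 4): Yoshiko (weight 1) → 1/4; Mariko (weight 1) → 1/4; Hana (weight 1/2) → 1/8; Sachiko (weight 1) → 1/4; Yori (weight 1/2) → 1/8.
Yoshiko is living and takes 1/4.
Mariko predeceased; the 1/4 allotted to Mariko's branch passes to Mariko's issue by representation.
The 1/4 is divided into 2 equal shares of 1/8 among Kenji, Midori.
Kenji predeceased; the 1/8 allotted to Kenji's branch passes to Kenji's issue by representation.
The 1/8 is divided into 4 equal shares of 1/32 among Daichi, Fumio, Isamu, Noboru.
Daichi is living and takes 1/32.
Fumio is living and takes 1/32.
Isamu is living and takes 1/32.
Noboru is living and takes 1/32.
Midori is living and takes 1/8.
Hana predeceased; the 1/8 allotted to Hana's branch passes to Hana's issue by representation.
Junko is the sole taker at this level and receives the full 1/8.
Sachiko is living and takes 1/4.
Yori is living and takes 1/8.

Daichi 1/32; Fumio 1/32; Isamu 1/32; Junko 1/8; Midori 1/8; Noboru 1/32; Sachiko 1/4; Yori 1/8; Yoshiko 1/4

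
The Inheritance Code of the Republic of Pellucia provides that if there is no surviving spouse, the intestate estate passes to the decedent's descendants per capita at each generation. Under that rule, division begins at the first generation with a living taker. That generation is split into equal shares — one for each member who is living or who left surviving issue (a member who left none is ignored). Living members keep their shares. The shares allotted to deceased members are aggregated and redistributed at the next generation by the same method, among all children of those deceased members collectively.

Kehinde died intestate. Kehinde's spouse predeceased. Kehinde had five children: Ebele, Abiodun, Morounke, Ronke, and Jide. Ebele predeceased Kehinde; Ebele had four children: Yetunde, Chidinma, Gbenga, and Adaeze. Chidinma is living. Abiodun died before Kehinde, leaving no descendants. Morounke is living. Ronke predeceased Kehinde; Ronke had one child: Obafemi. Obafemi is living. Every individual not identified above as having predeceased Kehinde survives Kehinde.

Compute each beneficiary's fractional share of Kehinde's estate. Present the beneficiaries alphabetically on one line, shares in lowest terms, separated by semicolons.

Adaeze 1/10; Chidinma 1/10; Gbenga 1/10; Jide 1/4; Morounke 1/4; Obafemi 1/10; Yetunde 1/10

There is no surviving spouse, so the entire estate passes to Kehinde's descendants per capita at each generation.
At generation 1 (Ebele, Morounke, Ronke, Jide) there are 4 shares of (1)/4 = 1/4 each.
Living: Morounke and Jide — each takes 1/4.
Deceased: Ebele and Ronke. Their combined 1/2 is pooled and carried to generation 2.
At generation 2 (Yetunde, Chidinma, Gbenga, Adaeze, Obafemi) there are 5 shares of (1/2)/5 = 1/10 each.
Living: Yetunde, Chidinma, Gbenga, Adaeze, and Obafemi — each takes 1/10.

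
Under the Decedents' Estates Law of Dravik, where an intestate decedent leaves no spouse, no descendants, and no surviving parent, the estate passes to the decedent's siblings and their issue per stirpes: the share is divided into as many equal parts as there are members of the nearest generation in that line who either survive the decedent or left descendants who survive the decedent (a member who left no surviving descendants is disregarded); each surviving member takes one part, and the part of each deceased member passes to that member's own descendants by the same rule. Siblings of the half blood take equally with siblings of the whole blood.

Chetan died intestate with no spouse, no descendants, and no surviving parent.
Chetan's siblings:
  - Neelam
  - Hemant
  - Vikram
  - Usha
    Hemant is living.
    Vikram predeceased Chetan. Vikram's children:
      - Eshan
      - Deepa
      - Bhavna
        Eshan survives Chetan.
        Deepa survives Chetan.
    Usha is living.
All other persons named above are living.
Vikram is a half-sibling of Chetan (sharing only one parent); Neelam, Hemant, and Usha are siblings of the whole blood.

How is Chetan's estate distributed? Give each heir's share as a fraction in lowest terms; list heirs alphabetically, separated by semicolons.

Bhavna 1/12; Deepa 1/12; Eshan 1/12; Hemant 1/4; Neelam 1/4; Usha 1/4

No spouse, descendants, or parent survives, so the estate passes to Chetan's siblings per stirpes.
Half-blood and whole-blood siblings take equally under the stated rule.
The estate is divided into 4 equal shares of 1/4 among Neelam, Hemant, Vikram, Usha.
Neelam is living and takes 1/4.
Hemant is living and takes 1/4.
Vikram predeceased; the 1/4 allotted to Vikram's branch passes to Vikram's issue by representation.
The 1/4 is divided into 3 equal shares of 1/12 among Eshan, Deepa, Bhavna.
Eshan is living and takes 1/12.
Deepa is living and takes 1/12.
Bhavna is living and takes 1/12.
Usha is living and takes 1/4.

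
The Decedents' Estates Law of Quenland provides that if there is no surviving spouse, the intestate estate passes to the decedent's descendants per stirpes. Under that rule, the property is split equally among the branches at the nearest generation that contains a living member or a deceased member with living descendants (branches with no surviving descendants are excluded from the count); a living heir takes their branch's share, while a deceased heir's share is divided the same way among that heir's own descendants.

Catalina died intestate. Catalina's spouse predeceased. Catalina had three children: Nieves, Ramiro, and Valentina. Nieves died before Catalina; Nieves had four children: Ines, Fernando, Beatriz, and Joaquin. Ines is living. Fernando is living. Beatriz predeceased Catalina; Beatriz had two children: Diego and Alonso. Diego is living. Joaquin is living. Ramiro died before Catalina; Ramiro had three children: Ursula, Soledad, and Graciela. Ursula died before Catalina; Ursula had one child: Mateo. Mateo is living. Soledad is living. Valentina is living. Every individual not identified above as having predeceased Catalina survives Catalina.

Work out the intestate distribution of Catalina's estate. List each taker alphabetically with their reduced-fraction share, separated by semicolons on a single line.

There is no surviving spouse, so the entire estate passes to Catalina's descendants per stirpes.
The estate is divided into 3 equal shares of 1/3 among Nieves, Ramiro, Valentina.
Nieves predeceased; the 1/3 allotted to Nieves's branch passes to Nieves's issue by representation.
The 1/3 is divided into 4 equal shares of 1/12 among Ines, Fernando, Beatriz, Joaquin.
Ines is living and takes 1/12.
Fernando is living and takes 1/12.
Beatriz predeceased; the 1/12 allotted to Beatriz's branch passes to Beatriz's issue by representation.
The 1/12 is divided into 2 equal shares of 1/24 among Diego, Alonso.
Diego is living and takes 1/24.
Alonso is living and takes 1/24.
Joaquin is living and takes 1/12.
Ramiro predeceased; the 1/3 allotted to Ramiro's branch passes to Ramiro's issue by representation.
The 1/3 is divided into 3 equal shares of 1/9 among Ursula, Soledad, Graciela.
Ursula predeceased; the 1/9 allotted to Ursula's branch passes to Ursula's issue by representation.
Mateo is the sole taker at this level and receives the full 1/9.
Soledad is living and takes 1/9.
Graciela is living and takes 1/9.
Valentina is living and takes 1/3.

Alonso 1/24; Diego 1/24; Fernando 1/12; Graciela 1/9; Ines 1/12; Joaquin 1/12; Mateo 1/9; Soledad 1/9; Valentina 1/3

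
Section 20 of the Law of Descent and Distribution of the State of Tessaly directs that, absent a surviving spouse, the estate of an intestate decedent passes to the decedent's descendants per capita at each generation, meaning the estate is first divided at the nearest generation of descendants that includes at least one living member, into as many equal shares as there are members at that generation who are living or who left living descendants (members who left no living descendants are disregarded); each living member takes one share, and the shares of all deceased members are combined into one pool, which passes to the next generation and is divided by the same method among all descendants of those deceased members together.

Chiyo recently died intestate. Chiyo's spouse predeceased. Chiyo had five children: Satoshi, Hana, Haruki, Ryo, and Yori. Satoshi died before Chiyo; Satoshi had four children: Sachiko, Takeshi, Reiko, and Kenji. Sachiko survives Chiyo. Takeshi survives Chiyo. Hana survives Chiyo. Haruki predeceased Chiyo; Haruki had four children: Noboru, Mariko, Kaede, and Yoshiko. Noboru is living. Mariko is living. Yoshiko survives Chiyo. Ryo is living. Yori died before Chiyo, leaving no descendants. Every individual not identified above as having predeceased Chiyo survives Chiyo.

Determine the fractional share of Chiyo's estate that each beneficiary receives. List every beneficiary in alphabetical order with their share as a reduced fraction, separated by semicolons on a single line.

Hana 1/4; Kaede 1/16; Kenji 1/16; Mariko 1/16; Noboru 1/16; Reiko 1/16; Ryo 1/4; Sachiko 1/16; Takeshi 1/16; Yoshiko 1/16

There is no surviving spouse, so the entire estate passes to Chiyo's descendants per capita at each generation.
At generation 1 (Satoshi, Hana, Haruki, Ryo) there are 4 shares of (1)/4 = 1/4 each.
Living: Hana and Ryo — each takes 1/4.
Deceased: Satoshi and Haruki. Their combined 1/2 is pooled and carried to generation 2.
At generation 2 (Sachiko, Takeshi, Reiko, Kenji, Noboru, Mariko, Kaede, Yoshiko) there are 8 shares of (1/2)/8 = 1/16 each.
Living: Sachiko, Takeshi, Reiko, Kenji, Noboru, Mariko, Kaede, and Yoshiko — each takes 1/16.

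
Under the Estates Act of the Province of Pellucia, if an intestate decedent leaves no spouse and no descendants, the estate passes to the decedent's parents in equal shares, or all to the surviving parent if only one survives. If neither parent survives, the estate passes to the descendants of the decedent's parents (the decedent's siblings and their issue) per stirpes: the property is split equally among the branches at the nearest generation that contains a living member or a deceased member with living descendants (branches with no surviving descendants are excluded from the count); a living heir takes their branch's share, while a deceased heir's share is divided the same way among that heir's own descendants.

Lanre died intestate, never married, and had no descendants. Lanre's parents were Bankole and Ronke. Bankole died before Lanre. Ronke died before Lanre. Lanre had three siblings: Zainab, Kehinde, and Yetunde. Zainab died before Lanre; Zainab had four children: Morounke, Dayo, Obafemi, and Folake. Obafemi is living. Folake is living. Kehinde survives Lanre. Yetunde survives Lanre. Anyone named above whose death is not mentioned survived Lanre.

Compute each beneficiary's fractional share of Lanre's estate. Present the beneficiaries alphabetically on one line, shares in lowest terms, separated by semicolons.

Neither parent survives and there are no descendants, so the estate passes to Lanre's siblings and their issue per stirpes.
The estate is divided into 3 equal shares of 1/3 among Zainab, Kehinde, Yetunde.
Zainab predeceased; the 1/3 allotted to Zainab's branch passes to Zainab's issue by representation.
The 1/3 is divided into 4 equal shares of 1/12 among Morounke, Dayo, Obafemi, Folake.
Morounke is living and takes 1/12.
Dayo is living and takes 1/12.
Obafemi is living and takes 1/12.
Folake is living and takes 1/12.
Kehinde is living and takes 1/3.
Yetunde is living and takes 1/3.

Dayo 1/12; Folake 1/12; Kehinde 1/3; Morounke 1/12; Obafemi 1/12; Yetunde 1/3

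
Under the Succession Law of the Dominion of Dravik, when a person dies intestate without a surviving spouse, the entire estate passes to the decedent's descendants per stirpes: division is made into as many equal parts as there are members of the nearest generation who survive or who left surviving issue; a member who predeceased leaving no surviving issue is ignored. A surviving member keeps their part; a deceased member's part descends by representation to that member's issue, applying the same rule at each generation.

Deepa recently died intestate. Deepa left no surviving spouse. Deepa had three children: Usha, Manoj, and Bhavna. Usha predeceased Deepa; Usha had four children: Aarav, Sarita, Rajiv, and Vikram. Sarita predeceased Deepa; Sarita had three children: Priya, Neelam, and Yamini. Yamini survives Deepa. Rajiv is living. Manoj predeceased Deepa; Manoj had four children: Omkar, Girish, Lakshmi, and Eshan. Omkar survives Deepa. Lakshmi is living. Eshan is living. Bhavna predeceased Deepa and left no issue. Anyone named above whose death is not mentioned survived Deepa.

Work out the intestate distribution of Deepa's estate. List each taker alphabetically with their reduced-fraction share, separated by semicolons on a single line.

Aarav 1/8; Eshan 1/8; Girish 1/8; Lakshmi 1/8; Neelam 1/24; Omkar 1/8; Priya 1/24; Rajiv 1/8; Vikram 1/8; Yamini 1/24

There is no surviving spouse, so the entire estate passes to Deepa's descendants per stirpes.
Bhavna left no surviving issue, so that branch lapses and is disregarded.
The estate is divided into 2 equal shares of 1/2 among Usha, Manoj.
Usha predeceased; the 1/2 allotted to Usha's branch passes to Usha's issue by representation.
The 1/2 is divided into 4 equal shares of 1/8 among Aarav, Sarita, Rajiv, Vikram.
Aarav is living and takes 1/8.
Sarita predeceased; the 1/8 allotted to Sarita's branch passes to Sarita's issue by representation.
The 1/8 is divided into 3 equal shares of 1/24 among Priya, Neelam, Yamini.
Priya is living and takes 1/24.
Neelam is living and takes 1/24.
Yamini is living and takes 1/24.
Rajiv is living and takes 1/8.
Vikram is living and takes 1/8.
Manoj predeceased; the 1/2 allotted to Manoj's branch passes to Manoj's issue by representation.
The 1/2 is divided into 4 equal shares of 1/8 among Omkar, Girish, Lakshmi, Eshan.
Omkar is living and takes 1/8.
Girish is living and takes 1/8.
Lakshmi is living and takes 1/8.
Eshan is living and takes 1/8.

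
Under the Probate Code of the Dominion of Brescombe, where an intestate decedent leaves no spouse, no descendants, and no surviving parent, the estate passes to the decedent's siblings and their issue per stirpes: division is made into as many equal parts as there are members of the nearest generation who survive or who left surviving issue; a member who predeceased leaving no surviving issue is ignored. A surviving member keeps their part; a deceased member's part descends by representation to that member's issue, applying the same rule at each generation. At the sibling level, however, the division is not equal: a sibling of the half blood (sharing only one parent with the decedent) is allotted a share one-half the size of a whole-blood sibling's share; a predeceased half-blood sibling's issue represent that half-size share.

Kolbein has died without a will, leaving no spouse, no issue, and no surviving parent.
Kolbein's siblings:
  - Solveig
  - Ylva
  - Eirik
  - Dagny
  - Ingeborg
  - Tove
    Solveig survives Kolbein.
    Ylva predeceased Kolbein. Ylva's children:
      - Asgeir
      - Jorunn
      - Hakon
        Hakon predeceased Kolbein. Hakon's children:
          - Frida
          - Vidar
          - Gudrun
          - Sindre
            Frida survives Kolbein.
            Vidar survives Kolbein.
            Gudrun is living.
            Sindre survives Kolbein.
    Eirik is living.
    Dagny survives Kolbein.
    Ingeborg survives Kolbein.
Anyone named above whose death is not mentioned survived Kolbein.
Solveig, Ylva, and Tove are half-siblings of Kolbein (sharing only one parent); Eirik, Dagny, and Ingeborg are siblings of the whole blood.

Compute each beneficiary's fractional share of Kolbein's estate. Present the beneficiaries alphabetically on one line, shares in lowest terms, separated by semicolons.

No spouse, descendants, or parent survives, so the estate passes to Kolbein's siblings per stirpes.
Half-blood siblings count for one-half the weight of whole-blood siblings at the initial division.
Dividing 1 in proportion to weights (total weight 9/2): Solveig (weight 1/2) → 1/9; Ylva (weight 1/2) → 1/9; Eirik (weight 1) → 2/9; Dagny (weight 1) → 2/9; Ingeborg (weight 1) → 2/9; Tove (weight 1/2) → 1/9.
Solveig is living and takes 1/9.
Ylva predeceased; the 1/9 allotted to Ylva's branch passes to Ylva's issue by representation.
The 1/9 is divided into 3 equal shares of 1/27 among Asgeir, Jorunn, Hakon.
Asgeir is living and takes 1/27.
Jorunn is living and takes 1/27.
Hakon predeceased; the 1/27 allotted to Hakon's branch passes to Hakon's issue by representation.
The 1/27 is divided into 4 equal shares of 1/108 among Frida, Vidar, Gudrun, Sindre.
Frida is living and takes 1/108.
Vidar is living and takes 1/108.
Gudrun is living and takes 1/108.
Sindre is living and takes 1/108.
Eirik is living and takes 2/9.
Dagny is living and takes 2/9.
Ingeborg is living and takes 2/9.
Tove is living and takes 1/9.

Asgeir 1/27; Dagny 2/9; Eirik 2/9; Frida 1/108; Gudrun 1/108; Ingeborg 2/9; Jorunn 1/27; Sindre 1/108; Solveig 1/9; Tove 1/9; Vidar 1/108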